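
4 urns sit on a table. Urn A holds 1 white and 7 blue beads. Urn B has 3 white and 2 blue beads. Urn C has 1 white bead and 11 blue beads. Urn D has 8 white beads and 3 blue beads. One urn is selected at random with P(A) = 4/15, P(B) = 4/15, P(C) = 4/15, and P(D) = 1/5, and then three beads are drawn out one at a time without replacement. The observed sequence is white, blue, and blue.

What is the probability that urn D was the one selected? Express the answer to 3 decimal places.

Under each hypothesis, the probability of the observed sequence is: P(data | urn A) = (1/8)(7/7)(6/6) = 1/8; P(data | urn B) = (3/5)(2/4)(1/3) = 1/10; P(data | urn C) = (1/12)(11/11)(10/10) = 1/12; P(data | urn D) = (8/11)(3/10)(2/9) = 8/165.
The prior-weighted likelihoods are 4/15 · 1/8 = 1/30, 4/15 · 1/10 = 2/75, 4/15 · 1/12 = 1/45, 1/5 · 8/165 = 8/825; with total 91/990.
So P(urn D | data) = (8/825) / (91/990) = 48/455.

0.105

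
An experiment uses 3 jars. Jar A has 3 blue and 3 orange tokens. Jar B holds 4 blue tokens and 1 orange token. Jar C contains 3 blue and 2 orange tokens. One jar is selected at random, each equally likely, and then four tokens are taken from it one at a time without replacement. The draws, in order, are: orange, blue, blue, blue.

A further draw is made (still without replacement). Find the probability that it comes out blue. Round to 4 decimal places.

0.5714

For each hypothesis, P(data | H) works out to: P(data | jar A) = (3/6)(3/5)(2/4)(1/3) = 1/20; P(data | jar B) = (1/5)(4/4)(3/3)(2/2) = 1/5; P(data | jar C) = (2/5)(3/4)(2/3)(1/2) = 1/10.
Weighting by the prior gives 1/3 · 1/20 = 1/60, 1/3 · 1/5 = 1/15, 1/3 · 1/10 = 1/30; summing to 7/60.
Dividing through by the total gives posterior P(jar A | data) = 1/7, P(jar B | data) = 4/7, P(jar C | data) = 2/7.
So P(blue next | data) = Σ P(blue next | H) P(H | data) = (0)(1/7) + (1)(4/7) + (0)(2/7) = 4/7.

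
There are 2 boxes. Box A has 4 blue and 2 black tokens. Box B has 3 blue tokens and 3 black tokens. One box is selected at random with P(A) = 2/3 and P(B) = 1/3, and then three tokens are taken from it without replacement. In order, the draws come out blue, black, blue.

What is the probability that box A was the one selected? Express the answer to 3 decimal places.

Under each hypothesis, the probability of the observed sequence is: P(data | box A) = (4/6)(2/5)(3/4) = 1/5; P(data | box B) = (3/6)(3/5)(2/4) = 3/20.
Multiplying each by its prior: 2/3 · 1/5 = 2/15, 1/3 · 3/20 = 1/20; summing to 11/60.
Therefore the posterior P(box A | data) = (2/15) / (11/60) = 8/11.

0.727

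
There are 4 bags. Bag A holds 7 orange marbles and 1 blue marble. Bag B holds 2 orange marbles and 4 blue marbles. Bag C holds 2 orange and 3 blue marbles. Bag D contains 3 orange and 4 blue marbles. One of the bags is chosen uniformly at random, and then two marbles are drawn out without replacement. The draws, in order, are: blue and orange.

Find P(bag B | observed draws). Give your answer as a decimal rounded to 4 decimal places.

The likelihood of the observed sequence under each hypothesis: P(data | bag A) = (1/8)(7/7) = 0.125; P(data | bag B) = (4/6)(2/5) = 0.26667; P(data | bag C) = (3/5)(2/4) = 0.3; P(data | bag D) = (4/7)(3/6) = 0.28571.
Weighting by the prior gives 1/4 · 0.125 = 0.03125, 1/4 · 0.26667 = 0.066667, 1/4 · 0.3 = 0.075, 1/4 · 0.28571 = 0.071429; summing to 0.24435.
So P(bag B | data) = (0.066667) / (0.24435) = 0.27284.

0.2728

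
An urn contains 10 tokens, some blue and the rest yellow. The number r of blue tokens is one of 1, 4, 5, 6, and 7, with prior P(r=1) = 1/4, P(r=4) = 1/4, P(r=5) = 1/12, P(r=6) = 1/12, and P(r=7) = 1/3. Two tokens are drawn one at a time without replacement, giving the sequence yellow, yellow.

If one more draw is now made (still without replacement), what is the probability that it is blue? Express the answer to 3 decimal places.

Compute the likelihood of the observed sequence for each case: P(data | r = 1) = (9/10)(8/9) = 4/5; P(data | r = 4) = (6/10)(5/9) = 1/3; P(data | r = 5) = (5/10)(4/9) = 2/9; P(data | r = 6) = (4/10)(3/9) = 2/15; P(data | r = 7) = (3/10)(2/9) = 1/15.
Multiplying each by its prior: 1/4 · 4/5 = 1/5, 1/4 · 1/3 = 1/12, 1/12 · 2/9 = 1/54, 1/12 · 2/15 = 1/90, 1/3 · 1/15 = 1/45; these sum to 181/540.
Normalising, the posterior is P(r = 1 | data) = 108/181, P(r = 4 | data) = 45/181, P(r = 5 | data) = 10/181, P(r = 6 | data) = 6/181, P(r = 7 | data) = 12/181.
The predictive probability is P(blue next | data) = (1/8)(108/181) + (1/2)(45/181) + (5/8)(10/181) + (3/4)(6/181) + (7/8)(12/181) = 229/724.

0.316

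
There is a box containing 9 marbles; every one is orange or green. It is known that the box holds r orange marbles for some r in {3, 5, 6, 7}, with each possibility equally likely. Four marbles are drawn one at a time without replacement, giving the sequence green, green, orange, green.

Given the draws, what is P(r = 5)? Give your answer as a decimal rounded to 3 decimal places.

For each hypothesis, P(data | H) works out to: P(data | r = 3) = (6/9)(5/8)(3/7)(4/6) = 0.11905; P(data | r = 5) = (4/9)(3/8)(5/7)(2/6) = 0.039683; P(data | r = 6) = (3/9)(2/8)(6/7)(1/6) = 0.011905; P(data | r = 7) = (2/9)(1/8)(7/7)(0/6) = 0.
Multiplying each by its prior: 1/4 · 0.11905 = 0.029762, 1/4 · 0.039683 = 0.0099206, 1/4 · 0.011905 = 0.0029762, 1/4 · 0 = 0; these sum to 0.042659.
Hence P(r = 5 | data) = (0.0099206) / (0.042659) = 0.23256.

0.233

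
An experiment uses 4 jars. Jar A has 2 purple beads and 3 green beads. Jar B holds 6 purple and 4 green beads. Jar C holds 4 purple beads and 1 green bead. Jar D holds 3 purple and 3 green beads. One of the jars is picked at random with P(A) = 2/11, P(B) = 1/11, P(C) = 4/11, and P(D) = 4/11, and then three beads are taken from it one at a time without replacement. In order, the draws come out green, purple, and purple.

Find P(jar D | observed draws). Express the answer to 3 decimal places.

0.340

Compute the likelihood of the observed sequence for each case: P(data | jar A) = (3/5)(2/4)(1/3) = 1/10; P(data | jar B) = (4/10)(6/9)(5/8) = 1/6; P(data | jar C) = (1/5)(4/4)(3/3) = 1/5; P(data | jar D) = (3/6)(3/5)(2/4) = 3/20.
Multiplying each by its prior: 2/11 · 1/10 = 1/55, 1/11 · 1/6 = 1/66, 4/11 · 1/5 = 4/55, 4/11 · 3/20 = 3/55; with total 53/330.
Therefore the posterior P(jar D | data) = (3/55) / (53/330) = 18/53.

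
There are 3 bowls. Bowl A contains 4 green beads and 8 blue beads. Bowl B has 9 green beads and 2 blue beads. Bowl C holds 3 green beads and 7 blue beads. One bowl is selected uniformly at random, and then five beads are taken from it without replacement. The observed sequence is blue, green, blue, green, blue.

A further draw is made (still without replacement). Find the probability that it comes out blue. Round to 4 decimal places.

0.7568

Compute the likelihood of the observed sequence for each case: P(data | bowl A) = (8/12)(4/11)(7/10)(3/9)(6/8) = 0.042424; P(data | bowl B) = (2/11)(9/10)(1/9)(8/8)(0/7) = 0; P(data | bowl C) = (7/10)(3/9)(6/8)(2/7)(5/6) = 0.041667.
Weighting by the prior gives 1/3 · 0.042424 = 0.014141, 1/3 · 0 = 0, 1/3 · 0.041667 = 0.013889; with total 0.02803.
The posterior is then P(bowl A | data) = 0.5045, P(bowl B | data) = 0, P(bowl C | data) = 0.4955.
Averaging over the posterior, P(blue next | data) = (5/7)(0.5045) + (4/5)(0.4955) = 0.75676.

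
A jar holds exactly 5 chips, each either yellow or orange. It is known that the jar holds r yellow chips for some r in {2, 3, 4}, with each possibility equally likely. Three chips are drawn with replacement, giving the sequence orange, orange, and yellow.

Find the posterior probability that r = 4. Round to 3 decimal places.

Compute the likelihood of the observed sequence for each case: P(data | r = 2) = (3/5)(3/5)(2/5) = 18/125; P(data | r = 3) = (2/5)(2/5)(3/5) = 12/125; P(data | r = 4) = (1/5)(1/5)(4/5) = 4/125.
Multiplying each by its prior: 1/3 · 18/125 = 6/125, 1/3 · 12/125 = 4/125, 1/3 · 4/125 = 4/375; summing to 34/375.
Therefore the posterior P(r = 4 | data) = (4/375) / (34/375) = 2/17.

0.118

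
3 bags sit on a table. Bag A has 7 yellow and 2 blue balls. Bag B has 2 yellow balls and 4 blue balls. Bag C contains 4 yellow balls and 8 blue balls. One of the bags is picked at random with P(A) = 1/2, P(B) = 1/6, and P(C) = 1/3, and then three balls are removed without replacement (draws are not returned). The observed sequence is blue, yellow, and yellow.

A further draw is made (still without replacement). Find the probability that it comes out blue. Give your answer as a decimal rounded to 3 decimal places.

For each hypothesis, P(data | H) works out to: P(data | bag A) = (2/9)(7/8)(6/7) = 1/6; P(data | bag B) = (4/6)(2/5)(1/4) = 1/15; P(data | bag C) = (8/12)(4/11)(3/10) = 4/55.
The prior-weighted likelihoods are 1/2 · 1/6 = 1/12, 1/6 · 1/15 = 1/90, 1/3 · 4/55 = 4/165; these sum to 47/396.
The posterior is then P(bag A | data) = 0.70213, P(bag B | data) = 0.093617, P(bag C | data) = 0.20426.
The predictive probability is P(blue next | data) = (1/6)(0.70213) + (1)(0.093617) + (7/9)(0.20426) = 0.3695.

0.370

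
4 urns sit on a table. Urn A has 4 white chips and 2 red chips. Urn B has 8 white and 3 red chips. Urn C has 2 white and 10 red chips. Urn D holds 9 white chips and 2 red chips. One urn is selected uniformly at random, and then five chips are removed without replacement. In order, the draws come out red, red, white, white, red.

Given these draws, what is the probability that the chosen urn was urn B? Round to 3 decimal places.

The likelihood of the observed sequence under each hypothesis: P(data | urn A) = (2/6)(1/5)(4/4)(3/3)(0/2) = 0; P(data | urn B) = (3/11)(2/10)(8/9)(7/8)(1/7) = 0.0060606; P(data | urn C) = (10/12)(9/11)(2/10)(1/9)(8/8) = 0.015152; P(data | urn D) = (2/11)(1/10)(9/9)(8/8)(0/7) = 0.
Multiplying each by its prior: 1/4 · 0 = 0, 1/4 · 0.0060606 = 0.0015152, 1/4 · 0.015152 = 0.0037879, 1/4 · 0 = 0; summing to 0.005303.
Therefore the posterior P(urn B | data) = (0.0015152) / (0.005303) = 0.28571.

0.286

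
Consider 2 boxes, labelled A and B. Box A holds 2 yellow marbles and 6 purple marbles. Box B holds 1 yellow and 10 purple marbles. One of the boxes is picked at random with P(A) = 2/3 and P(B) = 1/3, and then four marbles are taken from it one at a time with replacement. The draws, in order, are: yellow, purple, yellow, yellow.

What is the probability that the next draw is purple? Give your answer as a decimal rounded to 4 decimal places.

The likelihood of the observed sequence under each hypothesis: P(data | box A) = (2/8)(6/8)(2/8)(2/8) = 0.011719; P(data | box B) = (1/11)(10/11)(1/11)(1/11) = 0.00068301.
The prior-weighted likelihoods are 2/3 · 0.011719 = 0.0078125, 1/3 · 0.00068301 = 0.00022767; with total 0.0080402.
Dividing through by the total gives posterior P(box A | data) = 0.97168, P(box B | data) = 0.028317.
So P(purple next | data) = Σ P(purple next | H) P(H | data) = (3/4)(0.97168) + (10/11)(0.028317) = 0.7545.

0.7545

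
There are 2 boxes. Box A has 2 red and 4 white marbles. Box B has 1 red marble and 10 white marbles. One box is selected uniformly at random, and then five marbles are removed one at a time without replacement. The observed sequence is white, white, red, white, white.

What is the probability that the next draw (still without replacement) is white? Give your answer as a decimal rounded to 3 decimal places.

0.577

The likelihood of the observed sequence under each hypothesis: P(data | box A) = (4/6)(3/5)(2/4)(2/3)(1/2) = 1/15; P(data | box B) = (10/11)(9/10)(1/9)(8/8)(7/7) = 1/11.
Weighting by the prior gives 1/2 · 1/15 = 1/30, 1/2 · 1/11 = 1/22; these sum to 13/165.
The posterior is then P(box A | data) = 11/26, P(box B | data) = 15/26.
So P(white next | data) = Σ P(white next | H) P(H | data) = (0)(11/26) + (1)(15/26) = 15/26.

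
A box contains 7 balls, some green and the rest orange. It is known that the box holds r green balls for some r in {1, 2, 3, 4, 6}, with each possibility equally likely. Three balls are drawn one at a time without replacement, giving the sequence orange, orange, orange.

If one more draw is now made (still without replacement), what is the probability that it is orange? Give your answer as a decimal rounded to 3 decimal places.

0.600

Under each hypothesis, the probability of the observed sequence is: P(data | r = 1) = (6/7)(5/6)(4/5) = 4/7; P(data | r = 2) = (5/7)(4/6)(3/5) = 2/7; P(data | r = 3) = (4/7)(3/6)(2/5) = 4/35; P(data | r = 4) = (3/7)(2/6)(1/5) = 1/35; P(data | r = 6) = (1/7)(0/6) = 0.
The prior-weighted likelihoods are 1/5 · 4/7 = 4/35, 1/5 · 2/7 = 2/35, 1/5 · 4/35 = 4/175, 1/5 · 1/35 = 1/175, 1/5 · 0 = 0; these sum to 1/5.
Dividing through by the total gives posterior P(r = 1 | data) = 4/7, P(r = 2 | data) = 2/7, P(r = 3 | data) = 4/35, P(r = 4 | data) = 1/35, P(r = 6 | data) = 0.
The predictive probability is P(orange next | data) = (3/4)(4/7) + (1/2)(2/7) + (1/4)(4/35) + (0)(1/35) = 3/5.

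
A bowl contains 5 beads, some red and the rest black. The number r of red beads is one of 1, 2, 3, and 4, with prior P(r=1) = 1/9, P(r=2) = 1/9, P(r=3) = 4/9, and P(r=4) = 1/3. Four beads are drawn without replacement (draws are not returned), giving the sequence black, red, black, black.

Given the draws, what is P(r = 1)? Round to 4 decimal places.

Compute the likelihood of the observed sequence for each case: P(data | r = 1) = (4/5)(1/4)(3/3)(2/2) = 1/5; P(data | r = 2) = (3/5)(2/4)(2/3)(1/2) = 1/10; P(data | r = 3) = (2/5)(3/4)(1/3)(0/2) = 0; P(data | r = 4) = (1/5)(4/4)(0/3) = 0.
Weighting by the prior gives 1/9 · 1/5 = 1/45, 1/9 · 1/10 = 1/90, 4/9 · 0 = 0, 1/3 · 0 = 0; with total 1/30.
So P(r = 1 | data) = (1/45) / (1/30) = 2/3.

0.6667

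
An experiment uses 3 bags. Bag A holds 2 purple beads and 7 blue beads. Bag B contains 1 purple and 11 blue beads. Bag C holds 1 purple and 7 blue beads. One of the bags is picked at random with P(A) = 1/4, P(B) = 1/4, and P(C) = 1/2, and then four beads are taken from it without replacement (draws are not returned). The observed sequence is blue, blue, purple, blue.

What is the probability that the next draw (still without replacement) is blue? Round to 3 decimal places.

For each hypothesis, P(data | H) works out to: P(data | bag A) = (7/9)(6/8)(2/7)(5/6) = 5/36; P(data | bag B) = (11/12)(10/11)(1/10)(9/9) = 1/12; P(data | bag C) = (7/8)(6/7)(1/6)(5/5) = 1/8.
Multiplying each by its prior: 1/4 · 5/36 = 5/144, 1/4 · 1/12 = 1/48, 1/2 · 1/8 = 1/16; these sum to 17/144.
Dividing through by the total gives posterior P(bag A | data) = 5/17, P(bag B | data) = 3/17, P(bag C | data) = 9/17.
The predictive probability is P(blue next | data) = (4/5)(5/17) + (1)(3/17) + (1)(9/17) = 16/17.

0.941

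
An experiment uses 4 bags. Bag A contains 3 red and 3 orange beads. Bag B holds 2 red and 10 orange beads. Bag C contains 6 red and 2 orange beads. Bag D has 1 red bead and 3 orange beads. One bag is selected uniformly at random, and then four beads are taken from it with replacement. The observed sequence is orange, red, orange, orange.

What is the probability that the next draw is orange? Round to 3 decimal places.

Under each hypothesis, the probability of the observed sequence is: P(data | bag A) = (3/6)(3/6)(3/6)(3/6) = 0.0625; P(data | bag B) = (10/12)(2/12)(10/12)(10/12) = 0.096451; P(data | bag C) = (2/8)(6/8)(2/8)(2/8) = 0.011719; P(data | bag D) = (3/4)(1/4)(3/4)(3/4) = 0.10547.
The prior-weighted likelihoods are 1/4 · 0.0625 = 0.015625, 1/4 · 0.096451 = 0.024113, 1/4 · 0.011719 = 0.0029297, 1/4 · 0.10547 = 0.026367; summing to 0.069035.
Normalising, the posterior is P(bag A | data) = 0.22634, P(bag B | data) = 0.34928, P(bag C | data) = 0.042438, P(bag D | data) = 0.38194.
Averaging over the posterior, P(orange next | data) = (1/2)(0.22634) + (5/6)(0.34928) + (1/4)(0.042438) + (3/4)(0.38194) = 0.7013.

0.701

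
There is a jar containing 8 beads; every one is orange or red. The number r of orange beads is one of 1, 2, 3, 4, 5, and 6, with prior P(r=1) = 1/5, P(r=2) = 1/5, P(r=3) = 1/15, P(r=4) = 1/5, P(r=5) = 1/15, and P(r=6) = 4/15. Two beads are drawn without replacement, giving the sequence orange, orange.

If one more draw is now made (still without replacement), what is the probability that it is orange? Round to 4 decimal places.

0.5479

For each hypothesis, P(data | H) works out to: P(data | r = 1) = (1/8)(0/7) = 0; P(data | r = 2) = (2/8)(1/7) = 1/28; P(data | r = 3) = (3/8)(2/7) = 3/28; P(data | r = 4) = (4/8)(3/7) = 3/14; P(data | r = 5) = (5/8)(4/7) = 5/14; P(data | r = 6) = (6/8)(5/7) = 15/28.
Multiplying each by its prior: 1/5 · 0 = 0, 1/5 · 1/28 = 1/140, 1/15 · 3/28 = 1/140, 1/5 · 3/14 = 3/70, 1/15 · 5/14 = 1/42, 4/15 · 15/28 = 1/7; with total 47/210.
Dividing through by the total gives posterior P(r = 1 | data) = 0, P(r = 2 | data) = 3/94, P(r = 3 | data) = 3/94, P(r = 4 | data) = 9/47, P(r = 5 | data) = 5/47, P(r = 6 | data) = 30/47.
The predictive probability is P(orange next | data) = (0)(3/94) + (1/6)(3/94) + (1/3)(9/47) + (1/2)(5/47) + (2/3)(30/47) = 103/188.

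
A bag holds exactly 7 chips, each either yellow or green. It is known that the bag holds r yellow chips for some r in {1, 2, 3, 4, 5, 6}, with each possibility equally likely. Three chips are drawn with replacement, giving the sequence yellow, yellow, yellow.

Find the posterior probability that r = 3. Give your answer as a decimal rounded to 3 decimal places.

The likelihood of the observed sequence under each hypothesis: P(data | r = 1) = (1/7)(1/7)(1/7) = 0.0029155; P(data | r = 2) = (2/7)(2/7)(2/7) = 0.023324; P(data | r = 3) = (3/7)(3/7)(3/7) = 0.078717; P(data | r = 4) = (4/7)(4/7)(4/7) = 0.18659; P(data | r = 5) = (5/7)(5/7)(5/7) = 0.36443; P(data | r = 6) = (6/7)(6/7)(6/7) = 0.62974.
The prior-weighted likelihoods are 1/6 · 0.0029155 = 0.00048591, 1/6 · 0.023324 = 0.0038873, 1/6 · 0.078717 = 0.01312, 1/6 · 0.18659 = 0.031098, 1/6 · 0.36443 = 0.060739, 1/6 · 0.62974 = 0.10496; these sum to 0.21429.
Therefore the posterior P(r = 3 | data) = (0.01312) / (0.21429) = 0.061224.

0.061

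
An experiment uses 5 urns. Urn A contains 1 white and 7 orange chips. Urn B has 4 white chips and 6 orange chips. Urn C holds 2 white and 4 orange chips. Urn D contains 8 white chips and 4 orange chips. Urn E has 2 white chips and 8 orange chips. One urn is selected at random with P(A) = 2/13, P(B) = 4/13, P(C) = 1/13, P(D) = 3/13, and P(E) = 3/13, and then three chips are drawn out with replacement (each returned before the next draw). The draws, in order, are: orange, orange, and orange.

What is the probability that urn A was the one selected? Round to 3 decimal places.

Under each hypothesis, the probability of the observed sequence is: P(data | urn A) = (7/8)(7/8)(7/8) = 0.66992; P(data | urn B) = (6/10)(6/10)(6/10) = 0.216; P(data | urn C) = (4/6)(4/6)(4/6) = 0.2963; P(data | urn D) = (4/12)(4/12)(4/12) = 0.037037; P(data | urn E) = (8/10)(8/10)(8/10) = 0.512.
Weighting by the prior gives 2/13 · 0.66992 = 0.10306, 4/13 · 0.216 = 0.066462, 1/13 · 0.2963 = 0.022792, 3/13 · 0.037037 = 0.008547, 3/13 · 0.512 = 0.11815; these sum to 0.31902.
Therefore the posterior P(urn A | data) = (0.10306) / (0.31902) = 0.32307.

0.323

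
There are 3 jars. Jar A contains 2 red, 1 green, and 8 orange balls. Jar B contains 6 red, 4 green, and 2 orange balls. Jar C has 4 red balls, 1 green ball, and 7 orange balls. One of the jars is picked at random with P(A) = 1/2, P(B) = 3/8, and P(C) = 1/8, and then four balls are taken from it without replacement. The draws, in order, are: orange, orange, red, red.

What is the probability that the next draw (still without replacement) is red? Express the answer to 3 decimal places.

0.159

The likelihood of the observed sequence under each hypothesis: P(data | jar A) = (8/11)(7/10)(2/9)(1/8) = 0.014141; P(data | jar B) = (2/12)(1/11)(6/10)(5/9) = 0.0050505; P(data | jar C) = (7/12)(6/11)(4/10)(3/9) = 0.042424.
Multiplying each by its prior: 1/2 · 0.014141 = 0.0070707, 3/8 · 0.0050505 = 0.0018939, 1/8 · 0.042424 = 0.005303; with total 0.014268.
Dividing through by the total gives posterior P(jar A | data) = 0.49558, P(jar B | data) = 0.13274, P(jar C | data) = 0.37168.
So P(red next | data) = Σ P(red next | H) P(H | data) = (0)(0.49558) + (1/2)(0.13274) + (1/4)(0.37168) = 0.15929.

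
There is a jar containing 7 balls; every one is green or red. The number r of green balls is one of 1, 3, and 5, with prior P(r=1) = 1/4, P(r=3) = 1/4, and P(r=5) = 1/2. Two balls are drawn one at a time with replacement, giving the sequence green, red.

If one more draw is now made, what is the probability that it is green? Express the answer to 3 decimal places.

Under each hypothesis, the probability of the observed sequence is: P(data | r = 1) = (1/7)(6/7) = 6/49; P(data | r = 3) = (3/7)(4/7) = 12/49; P(data | r = 5) = (5/7)(2/7) = 10/49.
The prior-weighted likelihoods are 1/4 · 6/49 = 3/98, 1/4 · 12/49 = 3/49, 1/2 · 10/49 = 5/49; with total 19/98.
Normalising, the posterior is P(r = 1 | data) = 3/19, P(r = 3 | data) = 6/19, P(r = 5 | data) = 10/19.
Averaging over the posterior, P(green next | data) = (1/7)(3/19) + (3/7)(6/19) + (5/7)(10/19) = 71/133.

0.534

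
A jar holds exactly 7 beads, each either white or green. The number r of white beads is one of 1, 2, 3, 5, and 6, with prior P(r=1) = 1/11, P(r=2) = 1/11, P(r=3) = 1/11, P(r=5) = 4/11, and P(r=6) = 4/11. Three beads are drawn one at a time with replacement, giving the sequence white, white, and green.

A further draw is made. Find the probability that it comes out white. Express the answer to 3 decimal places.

0.710

Under each hypothesis, the probability of the observed sequence is: P(data | r = 1) = (1/7)(1/7)(6/7) = 0.017493; P(data | r = 2) = (2/7)(2/7)(5/7) = 0.058309; P(data | r = 3) = (3/7)(3/7)(4/7) = 0.10496; P(data | r = 5) = (5/7)(5/7)(2/7) = 0.14577; P(data | r = 6) = (6/7)(6/7)(1/7) = 0.10496.
The prior-weighted likelihoods are 1/11 · 0.017493 = 0.0015902, 1/11 · 0.058309 = 0.0053008, 1/11 · 0.10496 = 0.0095415, 4/11 · 0.14577 = 0.053008, 4/11 · 0.10496 = 0.038166; these sum to 0.10761.
The posterior is then P(r = 1 | data) = 0.014778, P(r = 2 | data) = 0.049261, P(r = 3 | data) = 0.08867, P(r = 5 | data) = 0.49261, P(r = 6 | data) = 0.35468.
Averaging over the posterior, P(white next | data) = (1/7)(0.014778) + (2/7)(0.049261) + (3/7)(0.08867) + (5/7)(0.49261) + (6/7)(0.35468) = 0.71006.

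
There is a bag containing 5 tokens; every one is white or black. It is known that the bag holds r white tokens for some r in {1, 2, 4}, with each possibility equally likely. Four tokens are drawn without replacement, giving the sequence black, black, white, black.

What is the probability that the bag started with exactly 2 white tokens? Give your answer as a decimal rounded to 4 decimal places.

Compute the likelihood of the observed sequence for each case: P(data | r = 1) = (4/5)(3/4)(1/3)(2/2) = 1/5; P(data | r = 2) = (3/5)(2/4)(2/3)(1/2) = 1/10; P(data | r = 4) = (1/5)(0/4) = 0.
The prior-weighted likelihoods are 1/3 · 1/5 = 1/15, 1/3 · 1/10 = 1/30, 1/3 · 0 = 0; with total 1/10.
By Bayes' rule, P(r = 2 | data) = (1/30) / (1/10) = 1/3.

0.3333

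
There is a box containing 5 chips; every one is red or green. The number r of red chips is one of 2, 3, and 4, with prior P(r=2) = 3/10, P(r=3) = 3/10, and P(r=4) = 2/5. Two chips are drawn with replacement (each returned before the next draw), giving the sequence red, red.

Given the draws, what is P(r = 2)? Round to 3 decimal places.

Compute the likelihood of the observed sequence for each case: P(data | r = 2) = (2/5)(2/5) = 4/25; P(data | r = 3) = (3/5)(3/5) = 9/25; P(data | r = 4) = (4/5)(4/5) = 16/25.
Weighting by the prior gives 3/10 · 4/25 = 6/125, 3/10 · 9/25 = 27/250, 2/5 · 16/25 = 32/125; these sum to 103/250.
Therefore the posterior P(r = 2 | data) = (6/125) / (103/250) = 12/103.

0.117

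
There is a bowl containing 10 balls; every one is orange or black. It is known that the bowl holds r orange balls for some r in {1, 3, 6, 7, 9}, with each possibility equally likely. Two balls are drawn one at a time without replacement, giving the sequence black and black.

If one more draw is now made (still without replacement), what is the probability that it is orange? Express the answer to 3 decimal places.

Under each hypothesis, the probability of the observed sequence is: P(data | r = 1) = (9/10)(8/9) = 4/5; P(data | r = 3) = (7/10)(6/9) = 7/15; P(data | r = 6) = (4/10)(3/9) = 2/15; P(data | r = 7) = (3/10)(2/9) = 1/15; P(data | r = 9) = (1/10)(0/9) = 0.
Multiplying each by its prior: 1/5 · 4/5 = 4/25, 1/5 · 7/15 = 7/75, 1/5 · 2/15 = 2/75, 1/5 · 1/15 = 1/75, 1/5 · 0 = 0; summing to 22/75.
Dividing through by the total gives posterior P(r = 1 | data) = 6/11, P(r = 3 | data) = 7/22, P(r = 6 | data) = 1/11, P(r = 7 | data) = 1/22, P(r = 9 | data) = 0.
So P(orange next | data) = Σ P(orange next | H) P(H | data) = (1/8)(6/11) + (3/8)(7/22) + (3/4)(1/11) + (7/8)(1/22) = 13/44.

0.295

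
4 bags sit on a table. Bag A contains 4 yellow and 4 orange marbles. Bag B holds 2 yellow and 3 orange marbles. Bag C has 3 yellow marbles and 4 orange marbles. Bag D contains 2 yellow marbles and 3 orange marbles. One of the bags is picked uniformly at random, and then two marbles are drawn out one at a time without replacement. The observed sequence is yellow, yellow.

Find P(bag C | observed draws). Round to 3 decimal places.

The likelihood of the observed sequence under each hypothesis: P(data | bag A) = (4/8)(3/7) = 3/14; P(data | bag B) = (2/5)(1/4) = 1/10; P(data | bag C) = (3/7)(2/6) = 1/7; P(data | bag D) = (2/5)(1/4) = 1/10.
Weighting by the prior gives 1/4 · 3/14 = 3/56, 1/4 · 1/10 = 1/40, 1/4 · 1/7 = 1/28, 1/4 · 1/10 = 1/40; with total 39/280.
So P(bag C | data) = (1/28) / (39/280) = 10/39.

0.256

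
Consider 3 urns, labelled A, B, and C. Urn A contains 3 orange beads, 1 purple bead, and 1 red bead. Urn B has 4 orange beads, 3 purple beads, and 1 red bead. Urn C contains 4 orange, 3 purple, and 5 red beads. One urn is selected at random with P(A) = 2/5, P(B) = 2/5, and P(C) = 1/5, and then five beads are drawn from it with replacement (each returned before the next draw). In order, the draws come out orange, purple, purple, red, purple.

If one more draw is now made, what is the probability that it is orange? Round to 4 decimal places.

Under each hypothesis, the probability of the observed sequence is: P(data | urn A) = (3/5)(1/5)(1/5)(1/5)(1/5) = 0.00096; P(data | urn B) = (4/8)(3/8)(3/8)(1/8)(3/8) = 0.0032959; P(data | urn C) = (4/12)(3/12)(3/12)(5/12)(3/12) = 0.0021701.
The prior-weighted likelihoods are 2/5 · 0.00096 = 0.000384, 2/5 · 0.0032959 = 0.0013184, 1/5 · 0.0021701 = 0.00043403; these sum to 0.0021364.
Normalising, the posterior is P(urn A | data) = 0.17974, P(urn B | data) = 0.6171, P(urn C | data) = 0.20316.
Averaging over the posterior, P(orange next | data) = (3/5)(0.17974) + (1/2)(0.6171) + (1/3)(0.20316) = 0.48411.

0.4841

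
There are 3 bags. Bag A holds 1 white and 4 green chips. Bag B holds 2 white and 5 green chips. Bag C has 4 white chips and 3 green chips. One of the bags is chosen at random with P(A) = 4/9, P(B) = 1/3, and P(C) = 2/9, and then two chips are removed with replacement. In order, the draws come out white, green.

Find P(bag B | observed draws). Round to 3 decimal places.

The likelihood of the observed sequence under each hypothesis: P(data | bag A) = (1/5)(4/5) = 0.16; P(data | bag B) = (2/7)(5/7) = 0.20408; P(data | bag C) = (4/7)(3/7) = 0.2449.
Multiplying each by its prior: 4/9 · 0.16 = 0.071111, 1/3 · 0.20408 = 0.068027, 2/9 · 0.2449 = 0.054422; with total 0.19356.
So P(bag B | data) = (0.068027) / (0.19356) = 0.35145.

0.351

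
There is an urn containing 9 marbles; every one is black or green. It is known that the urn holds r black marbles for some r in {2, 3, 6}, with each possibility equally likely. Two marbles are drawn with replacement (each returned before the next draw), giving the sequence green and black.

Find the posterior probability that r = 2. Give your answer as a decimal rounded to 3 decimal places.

0.280

Under each hypothesis, the probability of the observed sequence is: P(data | r = 2) = (7/9)(2/9) = 14/81; P(data | r = 3) = (6/9)(3/9) = 2/9; P(data | r = 6) = (3/9)(6/9) = 2/9.
Weighting by the prior gives 1/3 · 14/81 = 14/243, 1/3 · 2/9 = 2/27, 1/3 · 2/9 = 2/27; summing to 50/243.
By Bayes' rule, P(r = 2 | data) = (14/243) / (50/243) = 7/25.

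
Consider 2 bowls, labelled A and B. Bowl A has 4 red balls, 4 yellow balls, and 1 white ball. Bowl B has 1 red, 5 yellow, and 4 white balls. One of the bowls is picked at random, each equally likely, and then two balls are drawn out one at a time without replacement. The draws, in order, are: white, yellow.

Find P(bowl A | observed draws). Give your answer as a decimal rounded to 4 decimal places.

Under each hypothesis, the probability of the observed sequence is: P(data | bowl A) = (1/9)(4/8) = 1/18; P(data | bowl B) = (4/10)(5/9) = 2/9.
Multiplying each by its prior: 1/2 · 1/18 = 1/36, 1/2 · 2/9 = 1/9; with total 5/36.
Therefore the posterior P(bowl A | data) = (1/36) / (5/36) = 1/5.

0.2000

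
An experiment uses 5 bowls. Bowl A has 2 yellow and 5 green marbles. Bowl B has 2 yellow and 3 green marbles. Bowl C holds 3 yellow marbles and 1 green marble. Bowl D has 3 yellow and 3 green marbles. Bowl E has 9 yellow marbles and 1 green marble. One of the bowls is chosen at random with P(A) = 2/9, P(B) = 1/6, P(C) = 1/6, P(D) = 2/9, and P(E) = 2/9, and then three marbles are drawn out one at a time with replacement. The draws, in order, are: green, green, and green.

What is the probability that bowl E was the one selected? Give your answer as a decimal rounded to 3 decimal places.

0.002

The likelihood of the observed sequence under each hypothesis: P(data | bowl A) = (5/7)(5/7)(5/7) = 0.36443; P(data | bowl B) = (3/5)(3/5)(3/5) = 0.216; P(data | bowl C) = (1/4)(1/4)(1/4) = 0.015625; P(data | bowl D) = (3/6)(3/6)(3/6) = 0.125; P(data | bowl E) = (1/10)(1/10)(1/10) = 0.001.
The prior-weighted likelihoods are 2/9 · 0.36443 = 0.080985, 1/6 · 0.216 = 0.036, 1/6 · 0.015625 = 0.0026042, 2/9 · 0.125 = 0.027778, 2/9 · 0.001 = 0.00022222; summing to 0.14759.
So P(bowl E | data) = (0.00022222) / (0.14759) = 0.0015057.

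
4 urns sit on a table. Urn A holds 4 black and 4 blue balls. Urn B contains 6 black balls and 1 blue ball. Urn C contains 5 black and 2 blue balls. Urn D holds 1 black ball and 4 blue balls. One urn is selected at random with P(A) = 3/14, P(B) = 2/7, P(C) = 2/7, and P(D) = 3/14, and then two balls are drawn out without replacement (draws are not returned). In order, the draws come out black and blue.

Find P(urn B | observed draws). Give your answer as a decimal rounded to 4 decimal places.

0.1917

For each hypothesis, P(data | H) works out to: P(data | urn A) = (4/8)(4/7) = 0.28571; P(data | urn B) = (6/7)(1/6) = 0.14286; P(data | urn C) = (5/7)(2/6) = 0.2381; P(data | urn D) = (1/5)(4/4) = 0.2.
The prior-weighted likelihoods are 3/14 · 0.28571 = 0.061224, 2/7 · 0.14286 = 0.040816, 2/7 · 0.2381 = 0.068027, 3/14 · 0.2 = 0.042857; summing to 0.21293.
So P(urn B | data) = (0.040816) / (0.21293) = 0.19169.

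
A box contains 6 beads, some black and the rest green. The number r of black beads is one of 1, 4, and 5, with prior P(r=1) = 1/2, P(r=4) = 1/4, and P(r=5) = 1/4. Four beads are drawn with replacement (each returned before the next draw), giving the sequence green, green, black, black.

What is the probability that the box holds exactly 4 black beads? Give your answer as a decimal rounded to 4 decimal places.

Under each hypothesis, the probability of the observed sequence is: P(data | r = 1) = (5/6)(5/6)(1/6)(1/6) = 0.01929; P(data | r = 4) = (2/6)(2/6)(4/6)(4/6) = 0.049383; P(data | r = 5) = (1/6)(1/6)(5/6)(5/6) = 0.01929.
Weighting by the prior gives 1/2 · 0.01929 = 0.0096451, 1/4 · 0.049383 = 0.012346, 1/4 · 0.01929 = 0.0048225; with total 0.026813.
By Bayes' rule, P(r = 4 | data) = (0.012346) / (0.026813) = 0.46043.

0.4604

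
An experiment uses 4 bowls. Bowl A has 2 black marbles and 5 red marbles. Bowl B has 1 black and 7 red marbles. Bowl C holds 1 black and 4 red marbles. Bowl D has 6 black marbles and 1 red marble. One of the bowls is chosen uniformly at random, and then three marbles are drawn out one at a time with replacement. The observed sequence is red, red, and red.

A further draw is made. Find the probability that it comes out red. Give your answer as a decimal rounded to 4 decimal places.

0.8110

For each hypothesis, P(data | H) works out to: P(data | bowl A) = (5/7)(5/7)(5/7) = 0.36443; P(data | bowl B) = (7/8)(7/8)(7/8) = 0.66992; P(data | bowl C) = (4/5)(4/5)(4/5) = 0.512; P(data | bowl D) = (1/7)(1/7)(1/7) = 0.0029155.
Weighting by the prior gives 1/4 · 0.36443 = 0.091108, 1/4 · 0.66992 = 0.16748, 1/4 · 0.512 = 0.128, 1/4 · 0.0029155 = 0.00072886; with total 0.38732.
Dividing through by the total gives posterior P(bowl A | data) = 0.23523, P(bowl B | data) = 0.43241, P(bowl C | data) = 0.33048, P(bowl D | data) = 0.0018818.
So P(red next | data) = Σ P(red next | H) P(H | data) = (5/7)(0.23523) + (7/8)(0.43241) + (4/5)(0.33048) + (1/7)(0.0018818) = 0.81103.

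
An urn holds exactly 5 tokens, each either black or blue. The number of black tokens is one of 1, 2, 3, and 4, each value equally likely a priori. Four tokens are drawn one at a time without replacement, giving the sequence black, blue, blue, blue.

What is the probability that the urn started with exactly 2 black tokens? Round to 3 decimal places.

For each hypothesis, P(data | H) works out to: P(data | r = 1) = (1/5)(4/4)(3/3)(2/2) = 1/5; P(data | r = 2) = (2/5)(3/4)(2/3)(1/2) = 1/10; P(data | r = 3) = (3/5)(2/4)(1/3)(0/2) = 0; P(data | r = 4) = (4/5)(1/4)(0/3) = 0.
The prior-weighted likelihoods are 1/4 · 1/5 = 1/20, 1/4 · 1/10 = 1/40, 1/4 · 0 = 0, 1/4 · 0 = 0; with total 3/40.
Hence P(r = 2 | data) = (1/40) / (3/40) = 1/3.

0.333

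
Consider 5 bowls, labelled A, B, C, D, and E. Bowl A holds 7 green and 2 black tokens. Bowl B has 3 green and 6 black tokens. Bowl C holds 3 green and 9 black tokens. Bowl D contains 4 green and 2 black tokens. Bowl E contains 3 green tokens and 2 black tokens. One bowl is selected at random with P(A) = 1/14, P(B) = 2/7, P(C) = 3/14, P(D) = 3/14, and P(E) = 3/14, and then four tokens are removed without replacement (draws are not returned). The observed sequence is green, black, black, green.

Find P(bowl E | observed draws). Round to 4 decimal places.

Under each hypothesis, the probability of the observed sequence is: P(data | bowl A) = (7/9)(2/8)(1/7)(6/6) = 0.027778; P(data | bowl B) = (3/9)(6/8)(5/7)(2/6) = 0.059524; P(data | bowl C) = (3/12)(9/11)(8/10)(2/9) = 0.036364; P(data | bowl D) = (4/6)(2/5)(1/4)(3/3) = 0.066667; P(data | bowl E) = (3/5)(2/4)(1/3)(2/2) = 0.1.
Weighting by the prior gives 1/14 · 0.027778 = 0.0019841, 2/7 · 0.059524 = 0.017007, 3/14 · 0.036364 = 0.0077922, 3/14 · 0.066667 = 0.014286, 3/14 · 0.1 = 0.021429; summing to 0.062497.
Therefore the posterior P(bowl E | data) = (0.021429) / (0.062497) = 0.34287.

0.3429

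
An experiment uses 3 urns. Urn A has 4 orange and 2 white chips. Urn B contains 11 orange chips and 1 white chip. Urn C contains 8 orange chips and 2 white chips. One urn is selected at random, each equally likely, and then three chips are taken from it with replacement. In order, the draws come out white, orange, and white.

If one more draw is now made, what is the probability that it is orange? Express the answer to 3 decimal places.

Compute the likelihood of the observed sequence for each case: P(data | urn A) = (2/6)(4/6)(2/6) = 0.074074; P(data | urn B) = (1/12)(11/12)(1/12) = 0.0063657; P(data | urn C) = (2/10)(8/10)(2/10) = 0.032.
Weighting by the prior gives 1/3 · 0.074074 = 0.024691, 1/3 · 0.0063657 = 0.0021219, 1/3 · 0.032 = 0.010667; with total 0.03748.
Dividing through by the total gives posterior P(urn A | data) = 0.65879, P(urn B | data) = 0.056615, P(urn C | data) = 0.2846.
Averaging over the posterior, P(orange next | data) = (2/3)(0.65879) + (11/12)(0.056615) + (4/5)(0.2846) = 0.71877.

0.719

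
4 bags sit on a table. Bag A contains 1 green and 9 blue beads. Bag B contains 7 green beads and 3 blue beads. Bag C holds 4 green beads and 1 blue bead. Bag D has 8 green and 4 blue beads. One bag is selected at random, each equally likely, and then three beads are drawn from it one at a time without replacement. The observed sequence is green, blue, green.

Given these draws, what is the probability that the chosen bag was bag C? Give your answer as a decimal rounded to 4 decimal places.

0.3672

Compute the likelihood of the observed sequence for each case: P(data | bag A) = (1/10)(9/9)(0/8) = 0; P(data | bag B) = (7/10)(3/9)(6/8) = 0.175; P(data | bag C) = (4/5)(1/4)(3/3) = 0.2; P(data | bag D) = (8/12)(4/11)(7/10) = 0.1697.
Multiplying each by its prior: 1/4 · 0 = 0, 1/4 · 0.175 = 0.04375, 1/4 · 0.2 = 0.05, 1/4 · 0.1697 = 0.042424; these sum to 0.13617.
Therefore the posterior P(bag C | data) = (0.05) / (0.13617) = 0.36718.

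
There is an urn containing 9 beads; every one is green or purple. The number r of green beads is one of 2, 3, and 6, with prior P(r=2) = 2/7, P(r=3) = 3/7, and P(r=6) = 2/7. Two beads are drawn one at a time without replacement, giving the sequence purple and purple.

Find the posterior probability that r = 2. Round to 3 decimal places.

The likelihood of the observed sequence under each hypothesis: P(data | r = 2) = (7/9)(6/8) = 7/12; P(data | r = 3) = (6/9)(5/8) = 5/12; P(data | r = 6) = (3/9)(2/8) = 1/12.
Multiplying each by its prior: 2/7 · 7/12 = 1/6, 3/7 · 5/12 = 5/28, 2/7 · 1/12 = 1/42; these sum to 31/84.
So P(r = 2 | data) = (1/6) / (31/84) = 14/31.

0.452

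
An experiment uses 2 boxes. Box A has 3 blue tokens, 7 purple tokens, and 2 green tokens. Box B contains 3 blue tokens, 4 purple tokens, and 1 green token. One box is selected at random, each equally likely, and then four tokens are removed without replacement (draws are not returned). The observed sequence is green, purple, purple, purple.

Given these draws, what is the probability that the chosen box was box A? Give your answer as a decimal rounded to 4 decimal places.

Compute the likelihood of the observed sequence for each case: P(data | box A) = (2/12)(7/11)(6/10)(5/9) = 0.035354; P(data | box B) = (1/8)(4/7)(3/6)(2/5) = 0.014286.
The prior-weighted likelihoods are 1/2 · 0.035354 = 0.017677, 1/2 · 0.014286 = 0.0071429; summing to 0.02482.
Therefore the posterior P(box A | data) = (0.017677) / (0.02482) = 0.71221.

0.7122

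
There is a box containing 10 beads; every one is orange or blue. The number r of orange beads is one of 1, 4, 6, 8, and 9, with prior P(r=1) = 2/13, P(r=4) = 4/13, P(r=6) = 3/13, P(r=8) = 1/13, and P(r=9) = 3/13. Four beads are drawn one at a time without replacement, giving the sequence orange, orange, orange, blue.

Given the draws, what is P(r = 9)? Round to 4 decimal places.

For each hypothesis, P(data | H) works out to: P(data | r = 1) = (1/10)(0/9) = 0; P(data | r = 4) = (4/10)(3/9)(2/8)(6/7) = 1/35; P(data | r = 6) = (6/10)(5/9)(4/8)(4/7) = 2/21; P(data | r = 8) = (8/10)(7/9)(6/8)(2/7) = 2/15; P(data | r = 9) = (9/10)(8/9)(7/8)(1/7) = 1/10.
Weighting by the prior gives 2/13 · 0 = 0, 4/13 · 1/35 = 4/455, 3/13 · 2/21 = 2/91, 1/13 · 2/15 = 2/195, 3/13 · 1/10 = 3/130; these sum to 5/78.
By Bayes' rule, P(r = 9 | data) = (3/130) / (5/78) = 9/25.

0.3600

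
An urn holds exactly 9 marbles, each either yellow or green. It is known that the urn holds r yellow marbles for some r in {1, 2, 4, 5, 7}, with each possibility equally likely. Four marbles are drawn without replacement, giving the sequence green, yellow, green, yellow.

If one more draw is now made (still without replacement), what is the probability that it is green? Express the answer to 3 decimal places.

0.500

Compute the likelihood of the observed sequence for each case: P(data | r = 1) = (8/9)(1/8)(7/7)(0/6) = 0; P(data | r = 2) = (7/9)(2/8)(6/7)(1/6) = 1/36; P(data | r = 4) = (5/9)(4/8)(4/7)(3/6) = 5/63; P(data | r = 5) = (4/9)(5/8)(3/7)(4/6) = 5/63; P(data | r = 7) = (2/9)(7/8)(1/7)(6/6) = 1/36.
Multiplying each by its prior: 1/5 · 0 = 0, 1/5 · 1/36 = 1/180, 1/5 · 5/63 = 1/63, 1/5 · 5/63 = 1/63, 1/5 · 1/36 = 1/180; summing to 3/70.
The posterior is then P(r = 1 | data) = 0, P(r = 2 | data) = 7/54, P(r = 4 | data) = 10/27, P(r = 5 | data) = 10/27, P(r = 7 | data) = 7/54.
So P(green next | data) = Σ P(green next | H) P(H | data) = (1)(7/54) + (3/5)(10/27) + (2/5)(10/27) + (0)(7/54) = 1/2.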